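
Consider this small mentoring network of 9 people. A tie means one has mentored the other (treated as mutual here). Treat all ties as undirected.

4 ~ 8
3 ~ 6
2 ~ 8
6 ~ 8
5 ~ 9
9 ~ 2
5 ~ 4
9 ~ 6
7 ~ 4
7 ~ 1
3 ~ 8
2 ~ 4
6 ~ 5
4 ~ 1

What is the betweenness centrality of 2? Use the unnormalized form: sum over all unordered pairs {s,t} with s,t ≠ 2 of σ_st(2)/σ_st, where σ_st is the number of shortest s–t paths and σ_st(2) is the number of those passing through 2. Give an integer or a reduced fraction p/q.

2

Pairs whose geodesics pass through 2 — 1–9: 1/2; 8–9: 1/2; 7–9: 1/2; 9–4: 1/2.
All other pairs contribute 0.
Summing the contributions gives betweenness(2) = 2.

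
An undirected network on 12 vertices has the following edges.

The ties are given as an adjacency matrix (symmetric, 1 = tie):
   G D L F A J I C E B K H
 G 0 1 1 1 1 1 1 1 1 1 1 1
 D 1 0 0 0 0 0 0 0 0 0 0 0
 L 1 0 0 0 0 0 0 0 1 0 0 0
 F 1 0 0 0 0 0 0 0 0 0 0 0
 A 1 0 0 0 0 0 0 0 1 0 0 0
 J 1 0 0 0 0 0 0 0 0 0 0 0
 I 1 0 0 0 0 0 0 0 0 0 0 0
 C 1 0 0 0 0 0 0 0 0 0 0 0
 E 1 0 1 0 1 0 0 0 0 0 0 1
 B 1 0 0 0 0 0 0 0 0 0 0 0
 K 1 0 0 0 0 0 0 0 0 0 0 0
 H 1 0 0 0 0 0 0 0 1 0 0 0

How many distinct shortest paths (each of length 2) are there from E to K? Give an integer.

1

The shortest distance is 2, and the only length-2 path is E–G–K. So there is exactly 1 shortest path.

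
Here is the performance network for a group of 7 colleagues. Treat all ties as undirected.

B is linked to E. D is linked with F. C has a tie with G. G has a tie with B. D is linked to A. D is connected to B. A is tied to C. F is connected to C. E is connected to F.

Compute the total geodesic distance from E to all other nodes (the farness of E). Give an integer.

11

Distances from E: A:3, B:1, C:2, D:2, F:1, G:2.
Sum = 3 + 1 + 2 + 2 + 1 + 2 = 11.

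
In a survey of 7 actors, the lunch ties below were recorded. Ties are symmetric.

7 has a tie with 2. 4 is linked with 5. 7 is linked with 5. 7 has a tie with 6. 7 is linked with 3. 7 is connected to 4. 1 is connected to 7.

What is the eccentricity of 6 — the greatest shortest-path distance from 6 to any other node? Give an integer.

2

Distances from 6: 1:2, 2:2, 3:2, 4:2, 5:2, 7:1.
The largest is 2 (to 5, 4, 3, 2, and 1), so the eccentricity of 6 is 2.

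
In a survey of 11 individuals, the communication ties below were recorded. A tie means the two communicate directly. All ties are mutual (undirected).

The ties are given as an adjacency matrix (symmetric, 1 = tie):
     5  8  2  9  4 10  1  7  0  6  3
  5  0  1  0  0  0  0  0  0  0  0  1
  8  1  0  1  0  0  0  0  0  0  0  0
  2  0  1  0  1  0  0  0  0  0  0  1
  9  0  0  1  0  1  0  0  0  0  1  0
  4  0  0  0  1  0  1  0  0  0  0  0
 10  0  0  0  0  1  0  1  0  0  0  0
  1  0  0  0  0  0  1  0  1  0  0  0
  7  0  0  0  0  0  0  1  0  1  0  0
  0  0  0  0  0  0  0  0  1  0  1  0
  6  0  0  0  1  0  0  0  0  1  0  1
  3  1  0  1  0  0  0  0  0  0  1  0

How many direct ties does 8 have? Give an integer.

2

8 is directly tied to 2 and 5. That is 2 neighbors, so the degree of 8 is 2.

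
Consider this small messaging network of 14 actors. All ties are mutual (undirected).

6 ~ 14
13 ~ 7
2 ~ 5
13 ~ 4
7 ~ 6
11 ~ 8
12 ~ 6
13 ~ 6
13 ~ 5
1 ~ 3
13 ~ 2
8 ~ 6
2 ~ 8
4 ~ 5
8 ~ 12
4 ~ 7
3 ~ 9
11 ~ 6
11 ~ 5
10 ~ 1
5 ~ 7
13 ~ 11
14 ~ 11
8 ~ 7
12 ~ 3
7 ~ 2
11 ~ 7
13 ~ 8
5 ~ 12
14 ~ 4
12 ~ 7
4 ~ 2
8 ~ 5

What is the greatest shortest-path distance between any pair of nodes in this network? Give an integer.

5

Eccentricity of each node (its greatest distance to any other): 1:4, 2:5, 3:3, 4:5, 5:4, 6:4, 7:4, 8:4, 9:4, 10:5, 11:5, 12:3, 13:5, 14:5.
The maximum eccentricity is 5, realized for instance by the pair 4–10 via 4 – 5 – 12 – 3 – 1 – 10. So the diameter is 5.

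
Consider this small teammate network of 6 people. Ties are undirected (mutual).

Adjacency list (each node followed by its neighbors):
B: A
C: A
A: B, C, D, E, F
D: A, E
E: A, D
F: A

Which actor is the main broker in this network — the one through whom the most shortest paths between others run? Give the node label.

Unnormalized betweenness of each node: A:9, B:0, C:0, D:0, E:0, F:0.
A has the largest value, 9, making it the main broker — the node through which the most shortest paths run.

A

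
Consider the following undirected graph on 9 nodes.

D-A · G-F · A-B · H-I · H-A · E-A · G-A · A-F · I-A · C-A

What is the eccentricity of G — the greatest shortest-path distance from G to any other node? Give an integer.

2

Distances from G: A:1, B:2, C:2, D:2, E:2, F:1, H:2, I:2.
The largest is 2 (to H, I, B, C, E, and D), so the eccentricity of G is 2.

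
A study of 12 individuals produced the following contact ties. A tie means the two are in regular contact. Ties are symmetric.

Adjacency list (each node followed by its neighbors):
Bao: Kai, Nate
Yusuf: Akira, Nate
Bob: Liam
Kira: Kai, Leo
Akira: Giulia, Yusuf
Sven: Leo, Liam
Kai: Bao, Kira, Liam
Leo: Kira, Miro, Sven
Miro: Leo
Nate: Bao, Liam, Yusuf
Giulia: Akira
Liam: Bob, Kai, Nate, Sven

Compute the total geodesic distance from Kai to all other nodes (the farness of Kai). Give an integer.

Distances from Kai: Akira:4, Bao:1, Bob:2, Giulia:5, Kira:1, Leo:2, Liam:1, Miro:3, Nate:2, Sven:2, Yusuf:3.
Sum = 4 + 1 + 2 + 5 + 1 + 2 + 1 + 3 + 2 + 2 + 3 = 26.

26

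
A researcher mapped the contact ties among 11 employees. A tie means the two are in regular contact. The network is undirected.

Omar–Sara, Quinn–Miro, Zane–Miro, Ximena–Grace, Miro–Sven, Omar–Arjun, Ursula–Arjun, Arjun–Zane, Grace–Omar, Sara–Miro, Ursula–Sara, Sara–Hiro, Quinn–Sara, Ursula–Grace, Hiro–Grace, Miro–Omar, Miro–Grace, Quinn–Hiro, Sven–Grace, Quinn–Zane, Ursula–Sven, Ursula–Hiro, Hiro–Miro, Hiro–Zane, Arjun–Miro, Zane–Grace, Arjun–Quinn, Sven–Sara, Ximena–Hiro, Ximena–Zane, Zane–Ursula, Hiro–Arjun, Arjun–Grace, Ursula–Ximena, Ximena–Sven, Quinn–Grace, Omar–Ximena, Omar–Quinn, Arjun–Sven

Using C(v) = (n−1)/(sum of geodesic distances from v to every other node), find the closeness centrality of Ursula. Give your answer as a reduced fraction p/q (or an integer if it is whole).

10/13

Distances from Ursula: Arjun:1, Grace:1, Hiro:1, Miro:2, Omar:2, Quinn:2, Sara:1, Sven:1, Ximena:1, Zane:1. Sum = 13.
n = 11, so closeness = 10/13.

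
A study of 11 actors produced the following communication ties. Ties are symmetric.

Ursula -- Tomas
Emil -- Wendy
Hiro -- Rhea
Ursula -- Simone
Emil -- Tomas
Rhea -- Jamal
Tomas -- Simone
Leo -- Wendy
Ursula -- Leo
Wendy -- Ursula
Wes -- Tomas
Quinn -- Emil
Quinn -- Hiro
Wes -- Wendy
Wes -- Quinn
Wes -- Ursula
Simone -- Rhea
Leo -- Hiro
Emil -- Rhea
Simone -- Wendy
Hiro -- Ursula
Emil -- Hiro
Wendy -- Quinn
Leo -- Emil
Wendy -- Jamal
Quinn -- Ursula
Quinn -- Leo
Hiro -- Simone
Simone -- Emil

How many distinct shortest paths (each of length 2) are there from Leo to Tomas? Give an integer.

The shortest distance is 2. The length-2 paths are: Leo–Emil–Tomas; Leo–Ursula–Tomas.
That gives 2 distinct shortest paths.

2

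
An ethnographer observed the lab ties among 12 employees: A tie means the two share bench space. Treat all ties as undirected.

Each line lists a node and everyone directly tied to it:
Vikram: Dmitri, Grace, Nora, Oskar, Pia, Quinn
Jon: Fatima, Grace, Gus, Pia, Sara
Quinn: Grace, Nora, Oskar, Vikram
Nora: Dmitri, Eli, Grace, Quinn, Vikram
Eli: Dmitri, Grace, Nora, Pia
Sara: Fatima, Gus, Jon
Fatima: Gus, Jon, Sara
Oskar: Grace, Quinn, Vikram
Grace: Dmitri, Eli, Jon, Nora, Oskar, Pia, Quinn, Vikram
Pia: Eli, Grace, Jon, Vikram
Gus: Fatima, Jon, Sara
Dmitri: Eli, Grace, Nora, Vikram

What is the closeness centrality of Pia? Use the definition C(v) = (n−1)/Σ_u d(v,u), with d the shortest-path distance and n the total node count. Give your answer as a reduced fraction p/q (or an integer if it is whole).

Distances from Pia: Dmitri:2, Eli:1, Fatima:2, Grace:1, Gus:2, Jon:1, Nora:2, Oskar:2, Quinn:2, Sara:2, Vikram:1. Sum = 18.
n = 12, so closeness = 11/18.

11/18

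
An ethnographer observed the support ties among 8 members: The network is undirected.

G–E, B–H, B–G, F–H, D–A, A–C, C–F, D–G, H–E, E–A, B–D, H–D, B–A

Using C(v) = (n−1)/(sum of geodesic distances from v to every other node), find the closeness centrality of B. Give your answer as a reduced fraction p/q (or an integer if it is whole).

7/10

Distances from B: A:1, C:2, D:1, E:2, F:2, G:1, H:1. Sum = 10.
n = 8, so closeness = 7/10.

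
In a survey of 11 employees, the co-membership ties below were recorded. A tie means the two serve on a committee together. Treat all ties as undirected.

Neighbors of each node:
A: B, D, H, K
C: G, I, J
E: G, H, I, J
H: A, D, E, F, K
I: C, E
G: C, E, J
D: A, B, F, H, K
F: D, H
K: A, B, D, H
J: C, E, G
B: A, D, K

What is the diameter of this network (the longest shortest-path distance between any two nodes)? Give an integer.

5

Eccentricity of each node (its greatest distance to any other): A:4, B:5, C:5, D:4, E:3, F:4, G:4, H:3, I:4, J:4, K:4.
The maximum eccentricity is 5, realized for instance by the pair B–C via B – D – H – E – G – C. So the diameter is 5.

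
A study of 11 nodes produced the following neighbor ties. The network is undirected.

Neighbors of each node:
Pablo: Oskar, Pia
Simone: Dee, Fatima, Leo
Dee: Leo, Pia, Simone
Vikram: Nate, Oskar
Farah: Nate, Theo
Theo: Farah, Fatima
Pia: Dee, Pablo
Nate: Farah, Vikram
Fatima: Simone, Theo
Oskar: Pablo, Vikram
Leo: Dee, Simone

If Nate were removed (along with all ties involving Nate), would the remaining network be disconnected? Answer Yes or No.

No

Even without Nate, every remaining node can still reach every other (the residual graph is connected), so Nate is not a cut vertex.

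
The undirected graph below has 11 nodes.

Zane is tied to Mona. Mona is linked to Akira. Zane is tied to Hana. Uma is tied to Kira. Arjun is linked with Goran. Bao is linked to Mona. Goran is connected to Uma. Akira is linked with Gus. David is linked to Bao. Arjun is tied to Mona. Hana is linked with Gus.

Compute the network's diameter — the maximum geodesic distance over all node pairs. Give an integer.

6

Eccentricity of each node (its greatest distance to any other): Akira:5, Arjun:3, Bao:5, David:6, Goran:4, Gus:6, Hana:6, Kira:6, Mona:4, Uma:5, Zane:5.
The maximum eccentricity is 6, realized for instance by the pair Gus–Kira via Gus – Akira – Mona – Arjun – Goran – Uma – Kira. So the diameter is 6.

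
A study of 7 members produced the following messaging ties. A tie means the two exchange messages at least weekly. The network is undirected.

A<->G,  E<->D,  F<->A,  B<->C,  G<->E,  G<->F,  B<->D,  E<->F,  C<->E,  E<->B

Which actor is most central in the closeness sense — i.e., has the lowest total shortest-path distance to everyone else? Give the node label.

E

Farness (sum of distances to all others) for each node — A:13, B:10, C:11, D:11, E:7, F:9, G:9.
The smallest farness is 7, for E, so E has the highest closeness.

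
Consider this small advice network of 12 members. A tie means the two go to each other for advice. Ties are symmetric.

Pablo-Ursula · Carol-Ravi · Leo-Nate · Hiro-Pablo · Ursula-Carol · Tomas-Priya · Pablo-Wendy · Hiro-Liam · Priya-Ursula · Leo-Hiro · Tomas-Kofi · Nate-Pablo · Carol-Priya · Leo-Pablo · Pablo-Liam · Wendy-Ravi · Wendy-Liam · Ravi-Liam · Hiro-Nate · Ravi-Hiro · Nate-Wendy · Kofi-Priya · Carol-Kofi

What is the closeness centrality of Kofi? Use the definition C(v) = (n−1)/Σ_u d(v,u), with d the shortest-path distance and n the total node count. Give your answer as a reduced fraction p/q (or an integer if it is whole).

Distances from Kofi: Carol:1, Hiro:3, Leo:4, Liam:3, Nate:4, Pablo:3, Priya:1, Ravi:2, Tomas:1, Ursula:2, Wendy:3. Sum = 27.
n = 12, so closeness = 11/27.

11/27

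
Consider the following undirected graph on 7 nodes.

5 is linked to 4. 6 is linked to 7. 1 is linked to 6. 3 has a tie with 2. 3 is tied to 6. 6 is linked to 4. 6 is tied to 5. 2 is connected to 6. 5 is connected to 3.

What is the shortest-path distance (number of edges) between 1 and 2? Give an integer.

One shortest route is 1 – 6 – 2, which uses 2 edges, and 1 and 2 are not directly tied, so nothing shorter exists. So d(1,2) = 2.

2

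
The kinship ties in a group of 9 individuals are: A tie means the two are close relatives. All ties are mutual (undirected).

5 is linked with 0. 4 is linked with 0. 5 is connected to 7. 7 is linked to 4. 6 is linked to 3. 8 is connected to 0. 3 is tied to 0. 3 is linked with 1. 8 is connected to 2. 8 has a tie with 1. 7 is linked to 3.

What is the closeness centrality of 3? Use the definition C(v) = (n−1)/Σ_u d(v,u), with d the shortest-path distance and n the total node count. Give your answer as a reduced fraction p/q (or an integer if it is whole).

8/13

Distances from 3: 0:1, 1:1, 2:3, 4:2, 5:2, 6:1, 7:1, 8:2. Sum = 13.
n = 9, so closeness = 8/13.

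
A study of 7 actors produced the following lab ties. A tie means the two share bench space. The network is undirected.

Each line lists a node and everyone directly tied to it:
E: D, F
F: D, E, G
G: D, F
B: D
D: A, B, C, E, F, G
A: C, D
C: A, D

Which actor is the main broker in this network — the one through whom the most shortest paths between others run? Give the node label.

Unnormalized betweenness of each node: A:0, B:0, C:0, D:23/2, E:0, F:1/2, G:0.
D has the largest value, 23/2, making it the main broker — the node through which the most shortest paths run.

D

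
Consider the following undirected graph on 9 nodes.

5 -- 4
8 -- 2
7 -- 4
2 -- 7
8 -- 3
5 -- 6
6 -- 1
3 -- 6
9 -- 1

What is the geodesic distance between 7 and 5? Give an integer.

2

One shortest route is 7 – 4 – 5, which uses 2 edges, and 7 and 5 are not directly tied, so nothing shorter exists. So d(7,5) = 2.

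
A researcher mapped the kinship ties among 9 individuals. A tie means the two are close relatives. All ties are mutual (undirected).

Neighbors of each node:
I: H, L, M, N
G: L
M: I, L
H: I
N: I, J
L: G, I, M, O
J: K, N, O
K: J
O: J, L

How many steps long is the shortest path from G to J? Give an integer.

3

One shortest route is G – L – O – J, which uses 3 edges, and at distance 2 from G we only reach {I, M, O}, which does not include J. So d(G,J) = 3.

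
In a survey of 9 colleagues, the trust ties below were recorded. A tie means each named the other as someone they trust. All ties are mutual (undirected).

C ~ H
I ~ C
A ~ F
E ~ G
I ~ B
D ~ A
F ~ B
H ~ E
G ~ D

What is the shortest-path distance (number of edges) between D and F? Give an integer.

One shortest route is D – A – F, which uses 2 edges, and D and F are not directly tied, so nothing shorter exists. So d(D,F) = 2.

2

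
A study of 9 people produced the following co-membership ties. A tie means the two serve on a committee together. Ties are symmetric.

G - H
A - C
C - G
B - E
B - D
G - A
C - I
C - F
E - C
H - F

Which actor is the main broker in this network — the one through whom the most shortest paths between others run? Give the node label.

Unnormalized betweenness of each node: A:0, B:7, C:41/2, D:0, E:12, F:5/2, G:7/2, H:1/2, I:0.
C has the largest value, 41/2, making it the main broker — the node through which the most shortest paths run.

C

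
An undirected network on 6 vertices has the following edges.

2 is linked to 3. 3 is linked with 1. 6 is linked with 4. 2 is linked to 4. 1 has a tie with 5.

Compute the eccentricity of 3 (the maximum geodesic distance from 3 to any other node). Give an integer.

Distances from 3: 1:1, 2:1, 4:2, 5:2, 6:3.
The largest is 3 (to 6), so the eccentricity of 3 is 3.

3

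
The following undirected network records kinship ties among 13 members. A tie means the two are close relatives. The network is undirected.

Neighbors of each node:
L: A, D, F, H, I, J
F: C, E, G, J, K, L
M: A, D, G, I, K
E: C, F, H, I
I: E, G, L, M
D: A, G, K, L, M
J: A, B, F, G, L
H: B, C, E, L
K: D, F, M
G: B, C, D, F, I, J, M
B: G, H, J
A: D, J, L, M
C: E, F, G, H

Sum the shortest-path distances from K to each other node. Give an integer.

23

Distances from K: A:2, B:3, C:2, D:1, E:2, F:1, G:2, H:3, I:2, J:2, L:2, M:1.
Sum = 2 + 3 + 2 + 1 + 2 + 1 + 2 + 3 + 2 + 2 + 2 + 1 = 23.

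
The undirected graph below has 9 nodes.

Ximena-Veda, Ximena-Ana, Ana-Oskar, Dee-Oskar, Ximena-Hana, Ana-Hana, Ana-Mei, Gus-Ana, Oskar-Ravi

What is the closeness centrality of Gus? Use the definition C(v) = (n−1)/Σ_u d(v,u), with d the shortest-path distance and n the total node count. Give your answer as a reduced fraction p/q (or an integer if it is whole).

Distances from Gus: Ana:1, Dee:3, Hana:2, Mei:2, Oskar:2, Ravi:3, Veda:3, Ximena:2. Sum = 18.
n = 9, so closeness = 8/18 = 4/9.

4/9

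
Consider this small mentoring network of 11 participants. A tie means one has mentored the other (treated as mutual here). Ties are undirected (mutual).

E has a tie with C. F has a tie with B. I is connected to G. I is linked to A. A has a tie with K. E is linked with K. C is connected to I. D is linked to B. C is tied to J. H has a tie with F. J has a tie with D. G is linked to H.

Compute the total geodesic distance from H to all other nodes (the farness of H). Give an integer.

27

Distances from H: A:3, B:2, C:3, D:3, E:4, F:1, G:1, I:2, J:4, K:4.
Sum = 3 + 2 + 3 + 3 + 4 + 1 + 1 + 2 + 4 + 4 = 27.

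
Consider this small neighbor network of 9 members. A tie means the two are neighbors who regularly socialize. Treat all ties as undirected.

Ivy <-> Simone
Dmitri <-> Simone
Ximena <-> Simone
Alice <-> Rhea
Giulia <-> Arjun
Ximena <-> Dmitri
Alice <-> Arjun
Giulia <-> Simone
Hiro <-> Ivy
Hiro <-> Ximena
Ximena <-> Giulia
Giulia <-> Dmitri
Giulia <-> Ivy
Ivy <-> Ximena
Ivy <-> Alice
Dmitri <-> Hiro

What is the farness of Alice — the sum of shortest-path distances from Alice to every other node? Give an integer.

14

Distances from Alice: Arjun:1, Dmitri:3, Giulia:2, Hiro:2, Ivy:1, Rhea:1, Simone:2, Ximena:2.
Sum = 1 + 3 + 2 + 2 + 1 + 1 + 2 + 2 = 14.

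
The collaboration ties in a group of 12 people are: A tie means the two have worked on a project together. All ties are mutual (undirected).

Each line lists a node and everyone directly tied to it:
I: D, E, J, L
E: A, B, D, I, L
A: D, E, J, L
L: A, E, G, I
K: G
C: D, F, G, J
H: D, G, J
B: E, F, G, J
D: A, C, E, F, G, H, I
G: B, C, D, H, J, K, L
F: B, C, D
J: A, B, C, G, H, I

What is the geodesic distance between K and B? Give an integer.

One shortest route is K – G – B, which uses 2 edges, and K and B are not directly tied, so nothing shorter exists. So d(K,B) = 2.

2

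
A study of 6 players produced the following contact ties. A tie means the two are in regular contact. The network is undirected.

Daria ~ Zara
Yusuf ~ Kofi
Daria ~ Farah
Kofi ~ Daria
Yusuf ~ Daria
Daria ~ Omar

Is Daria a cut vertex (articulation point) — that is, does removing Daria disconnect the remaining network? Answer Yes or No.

Yes

Removing Daria leaves {Farah} with no path to {Kofi and Yusuf}, so the network splits into 4 components. Daria is a cut vertex.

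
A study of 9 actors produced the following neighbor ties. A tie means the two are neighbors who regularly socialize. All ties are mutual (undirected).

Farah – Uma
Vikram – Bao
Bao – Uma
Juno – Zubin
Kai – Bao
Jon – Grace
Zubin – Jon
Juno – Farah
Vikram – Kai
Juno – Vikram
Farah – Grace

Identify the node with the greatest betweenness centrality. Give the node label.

Unnormalized betweenness of each node: Bao:3, Farah:17/2, Grace:5/2, Jon:1, Juno:21/2, Kai:0, Uma:7/2, Vikram:13/2, Zubin:7/2.
Juno has the largest value, 21/2, making it the main broker — the node through which the most shortest paths run.

Juno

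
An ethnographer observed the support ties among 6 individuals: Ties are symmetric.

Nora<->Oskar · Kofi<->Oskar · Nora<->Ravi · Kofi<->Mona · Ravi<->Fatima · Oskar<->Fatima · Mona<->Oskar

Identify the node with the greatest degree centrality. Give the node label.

Degrees — Fatima:2, Kofi:2, Mona:2, Nora:2, Oskar:4, Ravi:2.
The maximum is 4, attained only by Oskar.

Oskar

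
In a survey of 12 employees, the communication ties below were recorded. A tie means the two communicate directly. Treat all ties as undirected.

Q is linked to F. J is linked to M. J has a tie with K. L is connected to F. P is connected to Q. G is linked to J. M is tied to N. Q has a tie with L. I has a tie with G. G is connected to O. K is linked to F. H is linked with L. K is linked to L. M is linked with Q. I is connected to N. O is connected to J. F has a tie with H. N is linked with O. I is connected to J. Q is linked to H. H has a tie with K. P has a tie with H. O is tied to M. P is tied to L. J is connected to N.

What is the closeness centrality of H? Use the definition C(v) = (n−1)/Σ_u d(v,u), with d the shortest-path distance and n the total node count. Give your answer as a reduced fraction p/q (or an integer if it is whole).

Distances from H: F:1, G:3, I:3, J:2, K:1, L:1, M:2, N:3, O:3, P:1, Q:1. Sum = 21.
n = 12, so closeness = 11/21.

11/21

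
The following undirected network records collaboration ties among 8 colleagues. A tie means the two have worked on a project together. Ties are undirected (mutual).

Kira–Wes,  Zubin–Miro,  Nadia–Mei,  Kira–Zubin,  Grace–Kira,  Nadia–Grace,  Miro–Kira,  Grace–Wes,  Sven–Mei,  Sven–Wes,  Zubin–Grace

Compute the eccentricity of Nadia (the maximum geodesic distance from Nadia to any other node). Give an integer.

Distances from Nadia: Grace:1, Kira:2, Mei:1, Miro:3, Sven:2, Wes:2, Zubin:2.
The largest is 3 (to Miro), so the eccentricity of Nadia is 3.

3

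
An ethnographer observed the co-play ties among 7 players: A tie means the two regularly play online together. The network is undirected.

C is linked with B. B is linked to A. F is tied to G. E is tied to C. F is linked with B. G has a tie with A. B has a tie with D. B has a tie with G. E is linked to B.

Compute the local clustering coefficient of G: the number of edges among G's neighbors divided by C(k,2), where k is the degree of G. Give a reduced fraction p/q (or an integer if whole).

2/3

G's neighbors: A, B, and F (k = 3).
Possible neighbor pairs: C(3,2) = 3. Edges among them: A–B, B–F → e = 2.
Clustering(G) = 2/3.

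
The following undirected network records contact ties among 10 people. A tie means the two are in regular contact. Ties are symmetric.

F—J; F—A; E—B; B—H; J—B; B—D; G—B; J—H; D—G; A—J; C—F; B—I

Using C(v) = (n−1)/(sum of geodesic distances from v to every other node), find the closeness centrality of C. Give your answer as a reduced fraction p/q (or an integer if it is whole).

1/3

Distances from C: A:2, B:3, D:4, E:4, F:1, G:4, H:3, I:4, J:2. Sum = 27.
n = 10, so closeness = 9/27 = 1/3.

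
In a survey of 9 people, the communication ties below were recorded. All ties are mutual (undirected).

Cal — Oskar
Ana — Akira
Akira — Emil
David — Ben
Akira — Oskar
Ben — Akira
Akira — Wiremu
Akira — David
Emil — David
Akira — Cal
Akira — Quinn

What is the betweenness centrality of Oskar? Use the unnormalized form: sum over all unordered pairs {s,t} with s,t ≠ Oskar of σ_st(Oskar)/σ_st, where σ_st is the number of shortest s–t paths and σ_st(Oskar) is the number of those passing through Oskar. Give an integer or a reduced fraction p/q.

0

No shortest path between any pair of other nodes passes through Oskar.
Summing the contributions gives betweenness(Oskar) = 0.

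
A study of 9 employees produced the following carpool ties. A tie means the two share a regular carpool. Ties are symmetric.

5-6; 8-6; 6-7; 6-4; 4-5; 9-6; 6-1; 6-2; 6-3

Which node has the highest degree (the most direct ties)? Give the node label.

6

Degrees — 1:1, 2:1, 3:1, 4:2, 5:2, 6:8, 7:1, 8:1, 9:1.
The maximum is 8, attained only by 6.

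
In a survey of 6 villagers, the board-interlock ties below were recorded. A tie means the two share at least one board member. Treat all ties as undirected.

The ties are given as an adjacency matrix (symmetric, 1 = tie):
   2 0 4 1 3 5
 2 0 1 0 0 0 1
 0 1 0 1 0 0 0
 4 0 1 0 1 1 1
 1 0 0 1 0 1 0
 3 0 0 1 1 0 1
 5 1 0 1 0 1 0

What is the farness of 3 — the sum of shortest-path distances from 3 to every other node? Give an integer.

Distances from 3: 0:2, 1:1, 2:2, 4:1, 5:1.
Sum = 2 + 1 + 2 + 1 + 1 = 7.

7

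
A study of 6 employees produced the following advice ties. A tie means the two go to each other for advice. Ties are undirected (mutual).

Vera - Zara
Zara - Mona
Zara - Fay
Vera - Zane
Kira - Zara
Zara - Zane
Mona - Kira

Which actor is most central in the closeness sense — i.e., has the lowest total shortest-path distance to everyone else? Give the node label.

Zara

Farness (sum of distances to all others) for each node — Fay:9, Kira:8, Mona:8, Vera:8, Zane:8, Zara:5.
The smallest farness is 5, for Zara, so Zara has the highest closeness.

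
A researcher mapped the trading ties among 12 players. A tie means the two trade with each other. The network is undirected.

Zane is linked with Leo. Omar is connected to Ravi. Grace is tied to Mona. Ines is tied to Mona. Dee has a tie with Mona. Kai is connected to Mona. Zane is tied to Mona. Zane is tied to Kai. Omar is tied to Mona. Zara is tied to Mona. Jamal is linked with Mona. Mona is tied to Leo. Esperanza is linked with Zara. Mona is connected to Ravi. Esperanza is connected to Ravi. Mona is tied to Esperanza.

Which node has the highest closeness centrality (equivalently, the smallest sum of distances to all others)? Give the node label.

Farness (sum of distances to all others) for each node — Dee:21, Esperanza:19, Grace:21, Ines:21, Jamal:21, Kai:20, Leo:20, Mona:11, Omar:20, Ravi:19, Zane:19, Zara:20.
The smallest farness is 11, for Mona, so Mona has the highest closeness.

Mona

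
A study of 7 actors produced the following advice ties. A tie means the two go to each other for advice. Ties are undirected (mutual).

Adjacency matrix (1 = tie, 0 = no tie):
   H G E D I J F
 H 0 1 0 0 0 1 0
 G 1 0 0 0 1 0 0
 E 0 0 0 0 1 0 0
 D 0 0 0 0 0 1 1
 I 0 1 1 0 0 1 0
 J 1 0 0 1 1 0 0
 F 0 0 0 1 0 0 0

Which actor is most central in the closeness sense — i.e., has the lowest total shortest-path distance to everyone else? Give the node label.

J

Farness (sum of distances to all others) for each node — D:12, E:15, F:17, G:13, H:12, I:10, J:9.
The smallest farness is 9, for J, so J has the highest closeness.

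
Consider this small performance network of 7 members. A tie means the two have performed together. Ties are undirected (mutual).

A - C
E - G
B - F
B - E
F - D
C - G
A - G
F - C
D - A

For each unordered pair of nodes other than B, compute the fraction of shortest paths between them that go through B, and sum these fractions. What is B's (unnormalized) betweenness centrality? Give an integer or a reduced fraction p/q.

3/2

Pairs whose geodesics pass through B — E–F: 1; E–D: 1/2.
All other pairs contribute 0.
Summing the contributions gives betweenness(B) = 3/2.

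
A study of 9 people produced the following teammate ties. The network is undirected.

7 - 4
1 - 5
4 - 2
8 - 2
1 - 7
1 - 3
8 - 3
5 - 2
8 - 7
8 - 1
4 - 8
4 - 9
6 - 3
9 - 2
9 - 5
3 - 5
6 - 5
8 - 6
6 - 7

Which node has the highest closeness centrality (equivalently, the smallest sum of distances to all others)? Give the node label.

Farness (sum of distances to all others) for each node — 1:12, 2:12, 3:12, 4:12, 5:11, 6:12, 7:12, 8:10, 9:13.
The smallest farness is 10, for 8, so 8 has the highest closeness.

8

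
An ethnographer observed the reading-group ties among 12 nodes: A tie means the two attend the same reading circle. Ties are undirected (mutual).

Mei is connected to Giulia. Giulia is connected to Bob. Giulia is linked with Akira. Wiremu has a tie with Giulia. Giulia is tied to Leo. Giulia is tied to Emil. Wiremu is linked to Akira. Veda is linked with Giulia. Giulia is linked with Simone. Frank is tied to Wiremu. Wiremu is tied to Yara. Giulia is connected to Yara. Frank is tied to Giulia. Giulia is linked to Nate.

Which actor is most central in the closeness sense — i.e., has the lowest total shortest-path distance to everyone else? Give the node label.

Giulia

Farness (sum of distances to all others) for each node — Akira:20, Bob:21, Emil:21, Frank:20, Giulia:11, Leo:21, Mei:21, Nate:21, Simone:21, Veda:21, Wiremu:18, Yara:20.
The smallest farness is 11, for Giulia, so Giulia has the highest closeness.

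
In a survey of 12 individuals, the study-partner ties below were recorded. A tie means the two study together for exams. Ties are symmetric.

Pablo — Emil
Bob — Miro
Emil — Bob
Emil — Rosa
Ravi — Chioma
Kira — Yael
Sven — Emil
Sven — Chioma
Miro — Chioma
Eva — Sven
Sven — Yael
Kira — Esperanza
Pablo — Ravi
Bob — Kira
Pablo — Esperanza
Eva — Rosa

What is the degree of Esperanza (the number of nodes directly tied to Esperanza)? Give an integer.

2

Esperanza is directly tied to Kira and Pablo. That is 2 neighbors, so the degree of Esperanza is 2.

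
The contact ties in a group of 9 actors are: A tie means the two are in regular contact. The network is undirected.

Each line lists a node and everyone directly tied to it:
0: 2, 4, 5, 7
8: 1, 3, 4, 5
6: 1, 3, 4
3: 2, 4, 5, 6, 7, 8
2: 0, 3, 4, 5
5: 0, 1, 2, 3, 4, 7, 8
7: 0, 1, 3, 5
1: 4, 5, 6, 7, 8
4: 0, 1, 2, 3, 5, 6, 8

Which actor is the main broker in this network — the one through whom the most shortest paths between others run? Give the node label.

4

Unnormalized betweenness of each node: 0:7/12, 1:7/4, 2:1/4, 3:35/12, 4:257/60, 5:91/30, 6:1/5, 7:47/60, 8:1/5.
4 has the largest value, 257/60, making it the main broker — the node through which the most shortest paths run.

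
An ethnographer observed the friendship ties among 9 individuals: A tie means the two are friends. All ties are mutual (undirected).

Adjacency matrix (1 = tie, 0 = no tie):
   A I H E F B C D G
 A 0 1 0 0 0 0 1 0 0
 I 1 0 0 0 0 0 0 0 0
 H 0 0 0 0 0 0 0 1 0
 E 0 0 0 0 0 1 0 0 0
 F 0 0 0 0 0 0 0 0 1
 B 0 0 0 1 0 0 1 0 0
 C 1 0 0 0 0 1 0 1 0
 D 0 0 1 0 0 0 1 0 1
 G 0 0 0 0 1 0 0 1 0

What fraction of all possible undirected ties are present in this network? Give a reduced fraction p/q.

There are 8 edges and 9 nodes, so the maximum possible is C(9,2) = 36.
Density = 8/36 = 2/9.

2/9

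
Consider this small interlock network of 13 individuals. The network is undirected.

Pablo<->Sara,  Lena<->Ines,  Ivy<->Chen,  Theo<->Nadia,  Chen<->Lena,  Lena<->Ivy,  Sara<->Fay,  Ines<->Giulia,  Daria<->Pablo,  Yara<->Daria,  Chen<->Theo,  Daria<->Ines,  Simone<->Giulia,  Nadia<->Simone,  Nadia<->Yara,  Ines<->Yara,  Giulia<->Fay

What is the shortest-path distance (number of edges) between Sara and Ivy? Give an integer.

One shortest route is Sara – Pablo – Daria – Ines – Lena – Ivy, which uses 5 edges, and at distance 4 from Sara we only reach {Lena, Nadia}, which does not include Ivy. So d(Sara,Ivy) = 5.

5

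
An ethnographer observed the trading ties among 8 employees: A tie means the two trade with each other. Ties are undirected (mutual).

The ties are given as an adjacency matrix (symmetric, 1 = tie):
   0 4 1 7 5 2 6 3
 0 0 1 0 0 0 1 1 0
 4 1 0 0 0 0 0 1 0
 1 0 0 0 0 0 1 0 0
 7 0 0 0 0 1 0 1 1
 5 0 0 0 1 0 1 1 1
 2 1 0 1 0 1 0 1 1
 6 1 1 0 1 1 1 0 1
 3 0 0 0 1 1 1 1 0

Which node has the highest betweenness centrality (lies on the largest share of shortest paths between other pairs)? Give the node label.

Unnormalized betweenness of each node: 0:1, 1:0, 2:7, 3:2/3, 4:0, 5:2/3, 6:20/3, 7:0.
2 has the largest value, 7, making it the main broker — the node through which the most shortest paths run.

2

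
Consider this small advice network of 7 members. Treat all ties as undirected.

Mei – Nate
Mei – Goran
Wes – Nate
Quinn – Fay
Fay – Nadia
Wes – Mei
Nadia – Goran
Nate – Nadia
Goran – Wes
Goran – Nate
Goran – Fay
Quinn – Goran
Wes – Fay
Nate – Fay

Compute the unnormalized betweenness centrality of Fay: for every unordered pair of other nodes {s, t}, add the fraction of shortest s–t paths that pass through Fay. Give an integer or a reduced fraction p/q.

Pairs whose geodesics pass through Fay — Quinn–Wes: 1/2; Quinn–Nate: 1/2; Quinn–Nadia: 1/2; Wes–Nadia: 1/3.
All other pairs contribute 0.
Summing the contributions gives betweenness(Fay) = 11/6.

11/6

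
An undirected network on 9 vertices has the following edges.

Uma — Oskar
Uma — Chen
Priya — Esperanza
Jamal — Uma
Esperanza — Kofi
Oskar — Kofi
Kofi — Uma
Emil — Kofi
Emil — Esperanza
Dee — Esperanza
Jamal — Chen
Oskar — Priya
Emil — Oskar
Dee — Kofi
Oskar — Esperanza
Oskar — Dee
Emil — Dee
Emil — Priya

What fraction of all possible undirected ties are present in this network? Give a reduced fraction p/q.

1/2

There are 18 edges and 9 nodes, so the maximum possible is C(9,2) = 36.
Density = 18/36 = 1/2.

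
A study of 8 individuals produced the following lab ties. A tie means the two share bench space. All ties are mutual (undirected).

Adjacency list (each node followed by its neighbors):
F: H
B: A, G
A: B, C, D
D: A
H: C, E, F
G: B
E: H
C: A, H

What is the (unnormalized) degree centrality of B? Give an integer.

B is directly tied to A and G. That is 2 neighbors, so the degree of B is 2.

2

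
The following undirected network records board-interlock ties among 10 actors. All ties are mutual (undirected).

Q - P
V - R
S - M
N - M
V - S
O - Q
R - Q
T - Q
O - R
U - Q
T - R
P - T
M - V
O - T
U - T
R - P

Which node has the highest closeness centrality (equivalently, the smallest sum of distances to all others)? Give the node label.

Farness (sum of distances to all others) for each node — M:21, N:29, O:19, P:19, Q:17, R:14, S:22, T:17, U:24, V:16.
The smallest farness is 14, for R, so R has the highest closeness.

R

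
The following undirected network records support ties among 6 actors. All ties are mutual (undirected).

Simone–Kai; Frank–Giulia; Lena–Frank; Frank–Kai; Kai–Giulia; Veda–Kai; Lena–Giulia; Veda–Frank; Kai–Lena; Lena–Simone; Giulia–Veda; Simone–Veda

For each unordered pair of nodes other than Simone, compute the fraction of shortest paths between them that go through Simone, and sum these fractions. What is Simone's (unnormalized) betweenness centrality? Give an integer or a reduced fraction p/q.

1/4

Pairs whose geodesics pass through Simone — Veda–Lena: 1/4.
All other pairs contribute 0.
Summing the contributions gives betweenness(Simone) = 1/4.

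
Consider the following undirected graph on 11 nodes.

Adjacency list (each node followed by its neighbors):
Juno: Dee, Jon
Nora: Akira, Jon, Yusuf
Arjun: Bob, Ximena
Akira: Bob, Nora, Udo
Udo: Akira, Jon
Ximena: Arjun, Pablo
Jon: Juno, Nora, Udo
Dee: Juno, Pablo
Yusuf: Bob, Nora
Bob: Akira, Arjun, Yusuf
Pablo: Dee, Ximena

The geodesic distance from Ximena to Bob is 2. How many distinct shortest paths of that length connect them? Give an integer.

The shortest distance is 2, and the only length-2 path is Ximena–Arjun–Bob. So there is exactly 1 shortest path.

1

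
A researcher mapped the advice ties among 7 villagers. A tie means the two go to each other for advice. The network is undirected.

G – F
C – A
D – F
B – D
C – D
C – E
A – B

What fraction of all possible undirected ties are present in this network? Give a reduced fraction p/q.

1/3

There are 7 edges and 7 nodes, so the maximum possible is C(7,2) = 21.
Density = 7/21 = 1/3.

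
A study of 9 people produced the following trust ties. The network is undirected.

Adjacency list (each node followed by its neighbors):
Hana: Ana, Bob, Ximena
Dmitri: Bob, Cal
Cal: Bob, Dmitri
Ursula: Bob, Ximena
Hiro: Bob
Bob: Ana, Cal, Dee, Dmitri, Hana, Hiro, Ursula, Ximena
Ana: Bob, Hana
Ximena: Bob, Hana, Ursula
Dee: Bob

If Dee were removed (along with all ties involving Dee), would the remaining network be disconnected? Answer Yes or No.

Even without Dee, every remaining node can still reach every other (the residual graph is connected), so Dee is not a cut vertex.

No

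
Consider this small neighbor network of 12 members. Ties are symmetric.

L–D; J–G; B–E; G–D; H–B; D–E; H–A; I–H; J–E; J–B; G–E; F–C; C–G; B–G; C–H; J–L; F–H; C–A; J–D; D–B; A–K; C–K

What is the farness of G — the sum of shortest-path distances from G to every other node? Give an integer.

Distances from G: A:2, B:1, C:1, D:1, E:1, F:2, H:2, I:3, J:1, K:2, L:2.
Sum = 2 + 1 + 1 + 1 + 1 + 2 + 2 + 3 + 1 + 2 + 2 = 18.

18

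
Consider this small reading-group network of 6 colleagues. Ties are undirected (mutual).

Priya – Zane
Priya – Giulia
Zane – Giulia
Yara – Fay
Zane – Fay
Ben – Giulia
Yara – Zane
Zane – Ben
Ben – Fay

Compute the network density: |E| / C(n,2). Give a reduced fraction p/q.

3/5

There are 9 edges and 6 nodes, so the maximum possible is C(6,2) = 15.
Density = 9/15 = 3/5.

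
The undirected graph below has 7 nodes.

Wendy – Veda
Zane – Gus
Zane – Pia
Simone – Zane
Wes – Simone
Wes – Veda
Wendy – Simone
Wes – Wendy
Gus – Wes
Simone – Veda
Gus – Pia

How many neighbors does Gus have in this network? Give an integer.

3

Gus is directly tied to Pia, Wes, and Zane. That is 3 neighbors, so the degree of Gus is 3.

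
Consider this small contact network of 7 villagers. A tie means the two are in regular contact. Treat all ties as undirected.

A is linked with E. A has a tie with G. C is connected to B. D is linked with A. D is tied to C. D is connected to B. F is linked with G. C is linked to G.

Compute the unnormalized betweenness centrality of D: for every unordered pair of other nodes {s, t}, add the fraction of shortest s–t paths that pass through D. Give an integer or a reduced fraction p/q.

Pairs whose geodesics pass through D — E–C: 1/2; E–B: 1; C–A: 1/2; A–B: 1.
All other pairs contribute 0.
Summing the contributions gives betweenness(D) = 3.

3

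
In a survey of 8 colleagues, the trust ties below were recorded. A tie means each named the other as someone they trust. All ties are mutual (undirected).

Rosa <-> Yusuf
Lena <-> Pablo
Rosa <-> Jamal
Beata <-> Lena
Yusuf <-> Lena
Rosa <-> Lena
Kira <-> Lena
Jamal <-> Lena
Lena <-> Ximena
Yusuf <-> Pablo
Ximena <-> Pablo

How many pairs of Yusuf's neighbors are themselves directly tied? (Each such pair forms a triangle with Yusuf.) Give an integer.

Yusuf's neighbors: Lena, Pablo, and Rosa.
Neighbor pairs that are themselves tied: Yusuf–Lena–Pablo; Yusuf–Lena–Rosa. Each forms one triangle with Yusuf, for 2 in total.

2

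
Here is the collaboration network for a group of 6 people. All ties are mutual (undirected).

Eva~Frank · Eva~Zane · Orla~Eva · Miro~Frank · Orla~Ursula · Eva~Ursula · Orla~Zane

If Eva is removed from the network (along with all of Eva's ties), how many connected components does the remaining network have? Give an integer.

2

Without Eva, the remaining ties split the others into: {Frank, Miro}; {Orla, Ursula, Zane}.
That's 2 separate components.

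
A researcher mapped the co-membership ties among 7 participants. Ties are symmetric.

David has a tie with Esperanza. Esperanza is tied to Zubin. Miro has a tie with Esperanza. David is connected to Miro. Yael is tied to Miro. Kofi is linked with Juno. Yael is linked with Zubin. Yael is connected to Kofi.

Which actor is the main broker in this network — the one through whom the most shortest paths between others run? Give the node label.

Unnormalized betweenness of each node: David:0, Esperanza:3/2, Juno:0, Kofi:5, Miro:9/2, Yael:17/2, Zubin:3/2.
Yael has the largest value, 17/2, making it the main broker — the node through which the most shortest paths run.

Yael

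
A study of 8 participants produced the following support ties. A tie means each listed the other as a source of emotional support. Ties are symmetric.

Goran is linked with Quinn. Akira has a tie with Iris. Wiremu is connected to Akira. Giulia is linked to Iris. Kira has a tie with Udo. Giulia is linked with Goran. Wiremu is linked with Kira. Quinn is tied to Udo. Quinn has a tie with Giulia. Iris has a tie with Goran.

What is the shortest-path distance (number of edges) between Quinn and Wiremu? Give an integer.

3

One shortest route is Quinn – Udo – Kira – Wiremu, which uses 3 edges, and at distance 2 from Quinn we only reach {Iris, Kira}, which does not include Wiremu. So d(Quinn,Wiremu) = 3.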